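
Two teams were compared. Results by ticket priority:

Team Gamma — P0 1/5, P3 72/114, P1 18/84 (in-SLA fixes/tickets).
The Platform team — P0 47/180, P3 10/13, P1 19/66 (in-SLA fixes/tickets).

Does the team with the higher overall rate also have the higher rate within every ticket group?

No

P0: Team Gamma 1/5 = 20.0%, the Platform team 47/180 = 26.1% → the Platform team
P3: Team Gamma 72/114 = 63.2%, the Platform team 10/13 = 76.9% → the Platform team
P1: Team Gamma 18/84 = 21.4%, the Platform team 19/66 = 28.8% → the Platform team
Overall: Team Gamma 91/203 = 44.8%, the Platform team 76/259 = 29.3% → Team Gamma
The Platform team wins each ticket group but Team Gamma wins overall — the comparison reverses. The Platform team's tickets skew toward P0, which has a lower base rate.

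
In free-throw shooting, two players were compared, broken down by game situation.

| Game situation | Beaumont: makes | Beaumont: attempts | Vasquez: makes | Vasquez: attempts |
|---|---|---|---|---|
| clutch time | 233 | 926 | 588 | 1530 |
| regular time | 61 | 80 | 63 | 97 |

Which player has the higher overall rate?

Vasquez

Clutch time: Beaumont 233/926 = 25.2%, Vasquez 588/1530 = 38.4% → Vasquez
Regular time: Beaumont 61/80 = 76.2%, Vasquez 63/97 = 64.9% → Beaumont
Overall: Beaumont 294/1006 = 29.2%, Vasquez 651/1627 = 40.0% → Vasquez
(Neither sweeps every game group, but Vasquez has the higher pooled rate.)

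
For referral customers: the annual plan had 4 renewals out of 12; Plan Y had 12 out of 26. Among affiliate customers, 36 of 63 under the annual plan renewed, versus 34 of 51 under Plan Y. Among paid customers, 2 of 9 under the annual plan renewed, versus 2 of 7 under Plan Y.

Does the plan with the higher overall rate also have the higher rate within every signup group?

Yes

Referral: the annual plan 4/12 = 33.3%, Plan Y 12/26 = 46.2% → Plan Y
Affiliate: the annual plan 36/63 = 57.1%, Plan Y 34/51 = 66.7% → Plan Y
Paid: the annual plan 2/9 = 22.2%, Plan Y 2/7 = 28.6% → Plan Y
Overall: the annual plan 42/84 = 50.0%, Plan Y 48/84 = 57.1% → Plan Y
Plan Y wins overall and in every signup group — no reversal.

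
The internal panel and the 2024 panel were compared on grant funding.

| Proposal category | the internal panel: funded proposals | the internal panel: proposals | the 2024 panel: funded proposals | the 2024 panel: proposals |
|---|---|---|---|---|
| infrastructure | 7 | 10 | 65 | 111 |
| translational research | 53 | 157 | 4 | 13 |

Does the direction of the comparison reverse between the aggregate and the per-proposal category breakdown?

Yes

Infrastructure: the internal panel 7/10 = 70.0%, the 2024 panel 65/111 = 58.6% → the internal panel
Translational research: the internal panel 53/157 = 33.8%, the 2024 panel 4/13 = 30.8% → the internal panel
Overall: the internal panel 60/167 = 35.9%, the 2024 panel 69/124 = 55.6% → the 2024 panel
The internal panel wins each proposal group but the 2024 panel wins overall — the comparison reverses. The internal panel's proposals skew toward translational research, which has a lower base rate.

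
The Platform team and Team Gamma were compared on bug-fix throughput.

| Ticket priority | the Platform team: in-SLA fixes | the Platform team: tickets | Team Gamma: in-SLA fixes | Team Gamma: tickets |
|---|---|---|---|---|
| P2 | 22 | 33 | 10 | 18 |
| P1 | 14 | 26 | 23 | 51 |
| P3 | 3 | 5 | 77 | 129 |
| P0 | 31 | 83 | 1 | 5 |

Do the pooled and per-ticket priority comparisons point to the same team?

P2: the Platform team 22/33 = 66.7%, Team Gamma 10/18 = 55.6% → the Platform team
P1: the Platform team 14/26 = 53.8%, Team Gamma 23/51 = 45.1% → the Platform team
P3: the Platform team 3/5 = 60.0%, Team Gamma 77/129 = 59.7% → the Platform team
P0: the Platform team 31/83 = 37.3%, Team Gamma 1/5 = 20.0% → the Platform team
Overall: the Platform team 70/147 = 47.6%, Team Gamma 111/203 = 54.7% → Team Gamma
The Platform team wins each ticket group but Team Gamma wins overall — the comparison reverses. The Platform team's tickets skew toward P0, which has a lower base rate.

No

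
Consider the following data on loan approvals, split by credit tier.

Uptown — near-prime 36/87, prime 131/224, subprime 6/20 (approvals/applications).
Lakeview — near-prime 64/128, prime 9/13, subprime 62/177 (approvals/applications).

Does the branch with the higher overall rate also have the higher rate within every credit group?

Near-prime: Uptown 36/87 = 41.4%, Lakeview 64/128 = 50.0% → Lakeview
Prime: Uptown 131/224 = 58.5%, Lakeview 9/13 = 69.2% → Lakeview
Subprime: Uptown 6/20 = 30.0%, Lakeview 62/177 = 35.0% → Lakeview
Overall: Uptown 173/331 = 52.3%, Lakeview 135/318 = 42.5% → Uptown
Lakeview wins each credit group but Uptown wins overall — the comparison reverses. Lakeview's applications skew toward subprime, which has a lower base rate.

No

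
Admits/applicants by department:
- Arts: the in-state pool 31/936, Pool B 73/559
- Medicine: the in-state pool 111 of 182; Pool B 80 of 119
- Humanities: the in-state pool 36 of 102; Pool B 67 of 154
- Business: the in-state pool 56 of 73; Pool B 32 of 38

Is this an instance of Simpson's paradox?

Arts: the in-state pool 31/936 = 3.3%, Pool B 73/559 = 13.1% → Pool B
Medicine: the in-state pool 111/182 = 61.0%, Pool B 80/119 = 67.2% → Pool B
Humanities: the in-state pool 36/102 = 35.3%, Pool B 67/154 = 43.5% → Pool B
Business: the in-state pool 56/73 = 76.7%, Pool B 32/38 = 84.2% → Pool B
Overall: the in-state pool 234/1293 = 18.1%, Pool B 252/870 = 29.0% → Pool B
Pool B wins overall and in every department group — no reversal.

No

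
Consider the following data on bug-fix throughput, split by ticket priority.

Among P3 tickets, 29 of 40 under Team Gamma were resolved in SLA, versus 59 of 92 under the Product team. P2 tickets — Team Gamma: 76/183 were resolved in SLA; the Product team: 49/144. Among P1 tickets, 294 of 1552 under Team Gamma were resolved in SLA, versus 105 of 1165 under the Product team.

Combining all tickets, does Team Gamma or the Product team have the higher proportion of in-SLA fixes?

Team Gamma

P3: Team Gamma 29/40 = 72.5%, the Product team 59/92 = 64.1% → Team Gamma
P2: Team Gamma 76/183 = 41.5%, the Product team 49/144 = 34.0% → Team Gamma
P1: Team Gamma 294/1552 = 18.9%, the Product team 105/1165 = 9.0% → Team Gamma
Overall: Team Gamma 399/1775 = 22.5%, the Product team 213/1401 = 15.2% → Team Gamma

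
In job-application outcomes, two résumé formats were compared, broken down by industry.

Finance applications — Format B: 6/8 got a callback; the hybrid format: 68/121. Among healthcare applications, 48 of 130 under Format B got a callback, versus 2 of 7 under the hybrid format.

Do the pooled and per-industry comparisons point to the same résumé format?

Finance: Format B 6/8 = 75.0%, the hybrid format 68/121 = 56.2% → Format B
Healthcare: Format B 48/130 = 36.9%, the hybrid format 2/7 = 28.6% → Format B
Overall: Format B 54/138 = 39.1%, the hybrid format 70/128 = 54.7% → the hybrid format
Format B wins each industry group but the hybrid format wins overall — the comparison reverses. Format B's applications skew toward healthcare, which has a lower base rate.

No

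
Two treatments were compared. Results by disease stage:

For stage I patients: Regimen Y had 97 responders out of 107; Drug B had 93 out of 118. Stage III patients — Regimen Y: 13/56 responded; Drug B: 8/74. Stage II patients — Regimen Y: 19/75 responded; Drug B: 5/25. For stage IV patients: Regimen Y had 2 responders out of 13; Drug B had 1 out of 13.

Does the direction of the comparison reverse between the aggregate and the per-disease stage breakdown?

No

Stage I: Regimen Y 97/107 = 90.7%, Drug B 93/118 = 78.8% → Regimen Y
Stage III: Regimen Y 13/56 = 23.2%, Drug B 8/74 = 10.8% → Regimen Y
Stage II: Regimen Y 19/75 = 25.3%, Drug B 5/25 = 20.0% → Regimen Y
Stage IV: Regimen Y 2/13 = 15.4%, Drug B 1/13 = 7.7% → Regimen Y
Overall: Regimen Y 131/251 = 52.2%, Drug B 107/230 = 46.5% → Regimen Y
Regimen Y wins overall and in every disease group — no reversal.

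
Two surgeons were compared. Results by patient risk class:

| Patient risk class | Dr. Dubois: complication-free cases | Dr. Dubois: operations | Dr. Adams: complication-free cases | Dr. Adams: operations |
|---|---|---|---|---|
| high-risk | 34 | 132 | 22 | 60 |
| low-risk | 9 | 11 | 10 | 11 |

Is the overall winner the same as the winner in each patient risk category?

High-risk: Dr. Dubois 34/132 = 25.8%, Dr. Adams 22/60 = 36.7% → Dr. Adams
Low-risk: Dr. Dubois 9/11 = 81.8%, Dr. Adams 10/11 = 90.9% → Dr. Adams
Overall: Dr. Dubois 43/143 = 30.1%, Dr. Adams 32/71 = 45.1% → Dr. Adams
Dr. Adams wins overall and in every patient risk group — no reversal.

Yes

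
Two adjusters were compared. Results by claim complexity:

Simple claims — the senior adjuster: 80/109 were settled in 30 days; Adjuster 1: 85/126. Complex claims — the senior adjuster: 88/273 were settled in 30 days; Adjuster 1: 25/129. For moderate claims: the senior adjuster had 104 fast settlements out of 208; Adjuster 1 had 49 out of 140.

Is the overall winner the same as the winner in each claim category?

Yes

Simple: the senior adjuster 80/109 = 73.4%, Adjuster 1 85/126 = 67.5% → the senior adjuster
Complex: the senior adjuster 88/273 = 32.2%, Adjuster 1 25/129 = 19.4% → the senior adjuster
Moderate: the senior adjuster 104/208 = 50.0%, Adjuster 1 49/140 = 35.0% → the senior adjuster
Overall: the senior adjuster 272/590 = 46.1%, Adjuster 1 159/395 = 40.3% → the senior adjuster
The senior adjuster wins overall and in every claim group — no reversal.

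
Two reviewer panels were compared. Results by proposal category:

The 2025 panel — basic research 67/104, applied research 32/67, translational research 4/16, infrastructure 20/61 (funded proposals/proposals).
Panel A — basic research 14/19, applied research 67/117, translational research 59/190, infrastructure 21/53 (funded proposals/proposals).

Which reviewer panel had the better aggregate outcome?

Basic research: the 2025 panel 67/104 = 64.4%, Panel A 14/19 = 73.7% → Panel A
Applied research: the 2025 panel 32/67 = 47.8%, Panel A 67/117 = 57.3% → Panel A
Translational research: the 2025 panel 4/16 = 25.0%, Panel A 59/190 = 31.1% → Panel A
Infrastructure: the 2025 panel 20/61 = 32.8%, Panel A 21/53 = 39.6% → Panel A
Overall: the 2025 panel 123/248 = 49.6%, Panel A 161/379 = 42.5% → the 2025 panel
(Panel A wins every proposal group but the 2025 panel wins overall — Panel A's proposals skew toward the low-rate translational research group.)

the 2025 panel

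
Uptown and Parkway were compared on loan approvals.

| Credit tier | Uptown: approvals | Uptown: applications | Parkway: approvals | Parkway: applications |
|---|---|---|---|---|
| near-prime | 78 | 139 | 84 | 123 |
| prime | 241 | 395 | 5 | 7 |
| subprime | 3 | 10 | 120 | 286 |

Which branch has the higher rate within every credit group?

Parkway

Near-prime: Uptown 78/139 = 56.1%, Parkway 84/123 = 68.3% → Parkway
Prime: Uptown 241/395 = 61.0%, Parkway 5/7 = 71.4% → Parkway
Subprime: Uptown 3/10 = 30.0%, Parkway 120/286 = 42.0% → Parkway
Parkway has the higher rate in all 3 groups.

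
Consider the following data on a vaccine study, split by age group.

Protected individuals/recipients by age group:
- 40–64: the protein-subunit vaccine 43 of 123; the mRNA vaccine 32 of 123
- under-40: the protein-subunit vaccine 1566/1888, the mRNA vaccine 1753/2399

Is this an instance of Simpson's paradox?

40–64: the protein-subunit vaccine 43/123 = 35.0%, the mRNA vaccine 32/123 = 26.0% → the protein-subunit vaccine
Under-40: the protein-subunit vaccine 1566/1888 = 82.9%, the mRNA vaccine 1753/2399 = 73.1% → the protein-subunit vaccine
Overall: the protein-subunit vaccine 1609/2011 = 80.0%, the mRNA vaccine 1785/2522 = 70.8% → the protein-subunit vaccine
The protein-subunit vaccine wins overall and in every age group — no reversal.

No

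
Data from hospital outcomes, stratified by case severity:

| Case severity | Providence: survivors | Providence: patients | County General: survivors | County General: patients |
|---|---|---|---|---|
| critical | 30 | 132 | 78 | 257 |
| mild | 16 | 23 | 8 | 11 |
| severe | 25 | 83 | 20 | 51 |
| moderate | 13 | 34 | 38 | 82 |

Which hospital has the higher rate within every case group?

County General

Critical: Providence 30/132 = 22.7%, County General 78/257 = 30.4% → County General
Mild: Providence 16/23 = 69.6%, County General 8/11 = 72.7% → County General
Severe: Providence 25/83 = 30.1%, County General 20/51 = 39.2% → County General
Moderate: Providence 13/34 = 38.2%, County General 38/82 = 46.3% → County General
County General has the higher rate in all 4 groups.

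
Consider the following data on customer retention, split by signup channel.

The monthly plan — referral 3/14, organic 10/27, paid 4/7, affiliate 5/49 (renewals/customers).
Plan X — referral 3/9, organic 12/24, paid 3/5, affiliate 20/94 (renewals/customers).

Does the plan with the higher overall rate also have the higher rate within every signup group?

Referral: the monthly plan 3/14 = 21.4%, Plan X 3/9 = 33.3% → Plan X
Organic: the monthly plan 10/27 = 37.0%, Plan X 12/24 = 50.0% → Plan X
Paid: the monthly plan 4/7 = 57.1%, Plan X 3/5 = 60.0% → Plan X
Affiliate: the monthly plan 5/49 = 10.2%, Plan X 20/94 = 21.3% → Plan X
Overall: the monthly plan 22/97 = 22.7%, Plan X 38/132 = 28.8% → Plan X
Plan X wins overall and in every signup group — no reversal.

Yes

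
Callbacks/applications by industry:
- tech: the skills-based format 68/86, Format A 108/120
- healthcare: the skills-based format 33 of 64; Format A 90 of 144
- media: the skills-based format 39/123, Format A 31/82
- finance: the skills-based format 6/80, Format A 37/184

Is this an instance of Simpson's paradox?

No

Tech: the skills-based format 68/86 = 79.1%, Format A 108/120 = 90.0% → Format A
Healthcare: the skills-based format 33/64 = 51.6%, Format A 90/144 = 62.5% → Format A
Media: the skills-based format 39/123 = 31.7%, Format A 31/82 = 37.8% → Format A
Finance: the skills-based format 6/80 = 7.5%, Format A 37/184 = 20.1% → Format A
Overall: the skills-based format 146/353 = 41.4%, Format A 266/530 = 50.2% → Format A
Format A wins overall and in every industry group — no reversal.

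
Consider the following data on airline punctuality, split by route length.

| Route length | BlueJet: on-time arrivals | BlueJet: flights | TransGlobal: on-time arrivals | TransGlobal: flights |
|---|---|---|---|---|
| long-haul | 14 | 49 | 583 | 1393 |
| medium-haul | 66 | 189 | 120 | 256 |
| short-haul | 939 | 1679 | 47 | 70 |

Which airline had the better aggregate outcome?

BlueJet

Long-haul: BlueJet 14/49 = 28.6%, TransGlobal 583/1393 = 41.9% → TransGlobal
Medium-haul: BlueJet 66/189 = 34.9%, TransGlobal 120/256 = 46.9% → TransGlobal
Short-haul: BlueJet 939/1679 = 55.9%, TransGlobal 47/70 = 67.1% → TransGlobal
Overall: BlueJet 1019/1917 = 53.2%, TransGlobal 750/1719 = 43.6% → BlueJet
(TransGlobal wins every route group but BlueJet wins overall — TransGlobal's flights skew toward the low-rate long-haul group.)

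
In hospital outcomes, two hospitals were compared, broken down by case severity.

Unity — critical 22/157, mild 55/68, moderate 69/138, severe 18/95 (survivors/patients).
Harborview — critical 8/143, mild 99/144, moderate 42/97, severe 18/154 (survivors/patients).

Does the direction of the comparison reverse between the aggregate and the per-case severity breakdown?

Critical: Unity 22/157 = 14.0%, Harborview 8/143 = 5.6% → Unity
Mild: Unity 55/68 = 80.9%, Harborview 99/144 = 68.8% → Unity
Moderate: Unity 69/138 = 50.0%, Harborview 42/97 = 43.3% → Unity
Severe: Unity 18/95 = 18.9%, Harborview 18/154 = 11.7% → Unity
Overall: Unity 164/458 = 35.8%, Harborview 167/538 = 31.0% → Unity
Unity wins overall and in every case group — no reversal.

No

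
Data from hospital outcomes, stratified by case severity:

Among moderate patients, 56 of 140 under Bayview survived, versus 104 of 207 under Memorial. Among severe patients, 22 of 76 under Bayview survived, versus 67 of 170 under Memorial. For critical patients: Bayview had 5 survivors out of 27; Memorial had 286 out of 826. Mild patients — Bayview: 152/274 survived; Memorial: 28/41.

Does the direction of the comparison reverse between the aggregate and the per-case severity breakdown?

Moderate: Bayview 56/140 = 40.0%, Memorial 104/207 = 50.2% → Memorial
Severe: Bayview 22/76 = 28.9%, Memorial 67/170 = 39.4% → Memorial
Critical: Bayview 5/27 = 18.5%, Memorial 286/826 = 34.6% → Memorial
Mild: Bayview 152/274 = 55.5%, Memorial 28/41 = 68.3% → Memorial
Overall: Bayview 235/517 = 45.5%, Memorial 485/1244 = 39.0% → Bayview
Memorial wins each case group but Bayview wins overall — the comparison reverses. Memorial's patients skew toward critical, which has a lower base rate.

Yes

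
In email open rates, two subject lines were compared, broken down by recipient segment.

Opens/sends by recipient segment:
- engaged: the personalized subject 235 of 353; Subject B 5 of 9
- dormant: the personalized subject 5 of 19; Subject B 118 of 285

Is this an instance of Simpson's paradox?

No

Engaged: the personalized subject 235/353 = 66.6%, Subject B 5/9 = 55.6% → the personalized subject
Dormant: the personalized subject 5/19 = 26.3%, Subject B 118/285 = 41.4% → Subject B
Overall: the personalized subject 240/372 = 64.5%, Subject B 123/294 = 41.8% → the personalized subject
Neither sweeps: the personalized subject wins 1 of 2 groups, Subject B wins 1. The personalized subject wins overall but not every group — no Simpson reversal.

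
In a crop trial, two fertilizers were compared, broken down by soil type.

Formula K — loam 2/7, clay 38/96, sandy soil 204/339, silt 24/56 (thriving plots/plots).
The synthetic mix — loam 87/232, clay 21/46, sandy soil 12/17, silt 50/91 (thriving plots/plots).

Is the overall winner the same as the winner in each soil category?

No

Loam: Formula K 2/7 = 28.6%, the synthetic mix 87/232 = 37.5% → the synthetic mix
Clay: Formula K 38/96 = 39.6%, the synthetic mix 21/46 = 45.7% → the synthetic mix
Sandy soil: Formula K 204/339 = 60.2%, the synthetic mix 12/17 = 70.6% → the synthetic mix
Silt: Formula K 24/56 = 42.9%, the synthetic mix 50/91 = 54.9% → the synthetic mix
Overall: Formula K 268/498 = 53.8%, the synthetic mix 170/386 = 44.0% → Formula K
The synthetic mix wins each soil group but Formula K wins overall — the comparison reverses. The synthetic mix's plots skew toward loam, which has a lower base rate.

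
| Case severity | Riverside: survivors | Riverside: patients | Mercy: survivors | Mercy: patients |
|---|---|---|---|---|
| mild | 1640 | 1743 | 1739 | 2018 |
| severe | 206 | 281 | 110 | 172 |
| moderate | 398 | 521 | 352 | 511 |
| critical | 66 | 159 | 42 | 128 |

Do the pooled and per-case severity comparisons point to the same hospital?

Mild: Riverside 1640/1743 = 94.1%, Mercy 1739/2018 = 86.2% → Riverside
Severe: Riverside 206/281 = 73.3%, Mercy 110/172 = 64.0% → Riverside
Moderate: Riverside 398/521 = 76.4%, Mercy 352/511 = 68.9% → Riverside
Critical: Riverside 66/159 = 41.5%, Mercy 42/128 = 32.8% → Riverside
Overall: Riverside 2310/2704 = 85.4%, Mercy 2243/2829 = 79.3% → Riverside
Riverside wins overall and in every case group — no reversal.

Yes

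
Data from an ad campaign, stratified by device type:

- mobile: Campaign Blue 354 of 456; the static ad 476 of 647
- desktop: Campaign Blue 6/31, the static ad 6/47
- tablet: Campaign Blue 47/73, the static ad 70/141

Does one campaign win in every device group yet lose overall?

No

Mobile: Campaign Blue 354/456 = 77.6%, the static ad 476/647 = 73.6% → Campaign Blue
Desktop: Campaign Blue 6/31 = 19.4%, the static ad 6/47 = 12.8% → Campaign Blue
Tablet: Campaign Blue 47/73 = 64.4%, the static ad 70/141 = 49.6% → Campaign Blue
Overall: Campaign Blue 407/560 = 72.7%, the static ad 552/835 = 66.1% → Campaign Blue
Campaign Blue wins overall and in every device group — no reversal.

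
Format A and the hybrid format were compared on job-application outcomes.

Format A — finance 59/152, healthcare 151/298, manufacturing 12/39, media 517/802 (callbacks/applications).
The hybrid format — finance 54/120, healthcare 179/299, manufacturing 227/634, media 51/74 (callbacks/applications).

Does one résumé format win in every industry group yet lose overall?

Yes

Finance: Format A 59/152 = 38.8%, the hybrid format 54/120 = 45.0% → the hybrid format
Healthcare: Format A 151/298 = 50.7%, the hybrid format 179/299 = 59.9% → the hybrid format
Manufacturing: Format A 12/39 = 30.8%, the hybrid format 227/634 = 35.8% → the hybrid format
Media: Format A 517/802 = 64.5%, the hybrid format 51/74 = 68.9% → the hybrid format
Overall: Format A 739/1291 = 57.2%, the hybrid format 511/1127 = 45.3% → Format A
The hybrid format wins each industry group but Format A wins overall — the comparison reverses. The hybrid format's applications skew toward manufacturing, which has a lower base rate.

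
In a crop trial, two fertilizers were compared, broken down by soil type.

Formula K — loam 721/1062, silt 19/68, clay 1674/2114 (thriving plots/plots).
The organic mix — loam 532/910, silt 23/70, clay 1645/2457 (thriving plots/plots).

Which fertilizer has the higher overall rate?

Loam: Formula K 721/1062 = 67.9%, the organic mix 532/910 = 58.5% → Formula K
Silt: Formula K 19/68 = 27.9%, the organic mix 23/70 = 32.9% → the organic mix
Clay: Formula K 1674/2114 = 79.2%, the organic mix 1645/2457 = 67.0% → Formula K
Overall: Formula K 2414/3244 = 74.4%, the organic mix 2200/3437 = 64.0% → Formula K
(Neither sweeps every soil group, but Formula K has the higher pooled rate.)

Formula K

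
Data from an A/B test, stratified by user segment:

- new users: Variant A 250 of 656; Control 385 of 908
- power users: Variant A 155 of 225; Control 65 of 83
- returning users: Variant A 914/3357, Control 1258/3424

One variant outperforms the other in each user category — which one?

Control

New users: Variant A 250/656 = 38.1%, Control 385/908 = 42.4% → Control
Power users: Variant A 155/225 = 68.9%, Control 65/83 = 78.3% → Control
Returning users: Variant A 914/3357 = 27.2%, Control 1258/3424 = 36.7% → Control
Control has the higher rate in all 3 groups.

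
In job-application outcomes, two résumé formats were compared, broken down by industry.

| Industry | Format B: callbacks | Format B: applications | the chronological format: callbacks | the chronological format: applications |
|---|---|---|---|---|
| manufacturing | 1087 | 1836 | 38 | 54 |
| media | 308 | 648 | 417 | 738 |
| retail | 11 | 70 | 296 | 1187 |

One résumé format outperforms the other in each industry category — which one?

the chronological format

Manufacturing: Format B 1087/1836 = 59.2%, the chronological format 38/54 = 70.4% → the chronological format
Media: Format B 308/648 = 47.5%, the chronological format 417/738 = 56.5% → the chronological format
Retail: Format B 11/70 = 15.7%, the chronological format 296/1187 = 24.9% → the chronological format
The chronological format has the higher rate in all 3 groups.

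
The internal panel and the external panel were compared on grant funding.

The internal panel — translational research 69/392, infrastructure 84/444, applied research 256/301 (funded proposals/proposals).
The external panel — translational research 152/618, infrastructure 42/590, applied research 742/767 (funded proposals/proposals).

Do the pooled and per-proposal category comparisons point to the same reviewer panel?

No

Translational research: the internal panel 69/392 = 17.6%, the external panel 152/618 = 24.6% → the external panel
Infrastructure: the internal panel 84/444 = 18.9%, the external panel 42/590 = 7.1% → the internal panel
Applied research: the internal panel 256/301 = 85.0%, the external panel 742/767 = 96.7% → the external panel
Overall: the internal panel 409/1137 = 36.0%, the external panel 936/1975 = 47.4% → the external panel
Neither sweeps: the internal panel wins 1 of 3 groups, the external panel wins 2. The external panel wins overall but not every group — no Simpson reversal.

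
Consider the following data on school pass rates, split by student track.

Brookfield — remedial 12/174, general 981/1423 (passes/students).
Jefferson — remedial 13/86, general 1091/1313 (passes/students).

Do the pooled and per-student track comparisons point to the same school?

Remedial: Brookfield 12/174 = 6.9%, Jefferson 13/86 = 15.1% → Jefferson
General: Brookfield 981/1423 = 68.9%, Jefferson 1091/1313 = 83.1% → Jefferson
Overall: Brookfield 993/1597 = 62.2%, Jefferson 1104/1399 = 78.9% → Jefferson
Jefferson wins overall and in every student group — no reversal.

Yes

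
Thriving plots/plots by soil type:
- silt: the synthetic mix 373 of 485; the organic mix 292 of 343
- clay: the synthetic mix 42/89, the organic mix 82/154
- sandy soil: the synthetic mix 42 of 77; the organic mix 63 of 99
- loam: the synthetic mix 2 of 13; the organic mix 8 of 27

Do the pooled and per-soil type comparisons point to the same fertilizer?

Silt: the synthetic mix 373/485 = 76.9%, the organic mix 292/343 = 85.1% → the organic mix
Clay: the synthetic mix 42/89 = 47.2%, the organic mix 82/154 = 53.2% → the organic mix
Sandy soil: the synthetic mix 42/77 = 54.5%, the organic mix 63/99 = 63.6% → the organic mix
Loam: the synthetic mix 2/13 = 15.4%, the organic mix 8/27 = 29.6% → the organic mix
Overall: the synthetic mix 459/664 = 69.1%, the organic mix 445/623 = 71.4% → the organic mix
The organic mix wins overall and in every soil group — no reversal.

Yes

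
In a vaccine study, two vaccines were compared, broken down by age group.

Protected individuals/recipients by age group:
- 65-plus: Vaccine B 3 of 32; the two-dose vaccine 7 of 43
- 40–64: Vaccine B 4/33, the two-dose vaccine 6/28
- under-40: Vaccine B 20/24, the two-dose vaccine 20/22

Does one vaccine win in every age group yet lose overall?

No

65-plus: Vaccine B 3/32 = 9.4%, the two-dose vaccine 7/43 = 16.3% → the two-dose vaccine
40–64: Vaccine B 4/33 = 12.1%, the two-dose vaccine 6/28 = 21.4% → the two-dose vaccine
Under-40: Vaccine B 20/24 = 83.3%, the two-dose vaccine 20/22 = 90.9% → the two-dose vaccine
Overall: Vaccine B 27/89 = 30.3%, the two-dose vaccine 33/93 = 35.5% → the two-dose vaccine
The two-dose vaccine wins overall and in every age group — no reversal.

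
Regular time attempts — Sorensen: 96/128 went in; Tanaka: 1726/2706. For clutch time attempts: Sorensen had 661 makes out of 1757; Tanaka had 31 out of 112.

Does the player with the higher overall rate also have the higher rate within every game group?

No

Regular time: Sorensen 96/128 = 75.0%, Tanaka 1726/2706 = 63.8% → Sorensen
Clutch time: Sorensen 661/1757 = 37.6%, Tanaka 31/112 = 27.7% → Sorensen
Overall: Sorensen 757/1885 = 40.2%, Tanaka 1757/2818 = 62.3% → Tanaka
Sorensen wins each game group but Tanaka wins overall — the comparison reverses. Sorensen's attempts skew toward clutch time, which has a lower base rate.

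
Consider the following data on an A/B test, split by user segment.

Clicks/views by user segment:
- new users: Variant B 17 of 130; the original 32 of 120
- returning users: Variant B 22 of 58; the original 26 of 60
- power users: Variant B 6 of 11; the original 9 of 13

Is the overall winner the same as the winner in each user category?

New users: Variant B 17/130 = 13.1%, the original 32/120 = 26.7% → the original
Returning users: Variant B 22/58 = 37.9%, the original 26/60 = 43.3% → the original
Power users: Variant B 6/11 = 54.5%, the original 9/13 = 69.2% → the original
Overall: Variant B 45/199 = 22.6%, the original 67/193 = 34.7% → the original
The original wins overall and in every user group — no reversal.

Yes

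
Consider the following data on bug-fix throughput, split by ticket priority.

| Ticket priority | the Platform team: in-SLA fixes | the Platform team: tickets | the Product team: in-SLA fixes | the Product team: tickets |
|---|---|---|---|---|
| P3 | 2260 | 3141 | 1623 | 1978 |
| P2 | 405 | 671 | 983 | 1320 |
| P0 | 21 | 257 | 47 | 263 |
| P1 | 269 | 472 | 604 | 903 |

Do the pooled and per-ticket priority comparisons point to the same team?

Yes

P3: the Platform team 2260/3141 = 72.0%, the Product team 1623/1978 = 82.1% → the Product team
P2: the Platform team 405/671 = 60.4%, the Product team 983/1320 = 74.5% → the Product team
P0: the Platform team 21/257 = 8.2%, the Product team 47/263 = 17.9% → the Product team
P1: the Platform team 269/472 = 57.0%, the Product team 604/903 = 66.9% → the Product team
Overall: the Platform team 2955/4541 = 65.1%, the Product team 3257/4464 = 73.0% → the Product team
The Product team wins overall and in every ticket group — no reversal.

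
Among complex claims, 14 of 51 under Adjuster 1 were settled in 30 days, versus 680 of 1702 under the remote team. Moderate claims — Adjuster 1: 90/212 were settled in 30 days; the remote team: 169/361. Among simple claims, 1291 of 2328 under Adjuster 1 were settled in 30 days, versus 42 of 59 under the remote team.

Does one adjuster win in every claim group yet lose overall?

Complex: Adjuster 1 14/51 = 27.5%, the remote team 680/1702 = 40.0% → the remote team
Moderate: Adjuster 1 90/212 = 42.5%, the remote team 169/361 = 46.8% → the remote team
Simple: Adjuster 1 1291/2328 = 55.5%, the remote team 42/59 = 71.2% → the remote team
Overall: Adjuster 1 1395/2591 = 53.8%, the remote team 891/2122 = 42.0% → Adjuster 1
The remote team wins each claim group but Adjuster 1 wins overall — the comparison reverses. The remote team's claims skew toward complex, which has a lower base rate.

Yes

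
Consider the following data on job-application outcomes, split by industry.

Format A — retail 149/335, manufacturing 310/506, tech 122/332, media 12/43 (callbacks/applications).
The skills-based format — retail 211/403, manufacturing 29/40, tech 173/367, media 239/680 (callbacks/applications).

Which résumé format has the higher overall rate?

Format A

Retail: Format A 149/335 = 44.5%, the skills-based format 211/403 = 52.4% → the skills-based format
Manufacturing: Format A 310/506 = 61.3%, the skills-based format 29/40 = 72.5% → the skills-based format
Tech: Format A 122/332 = 36.7%, the skills-based format 173/367 = 47.1% → the skills-based format
Media: Format A 12/43 = 27.9%, the skills-based format 239/680 = 35.1% → the skills-based format
Overall: Format A 593/1216 = 48.8%, the skills-based format 652/1490 = 43.8% → Format A
(The skills-based format wins every industry group but Format A wins overall — the skills-based format's applications skew toward the low-rate media group.)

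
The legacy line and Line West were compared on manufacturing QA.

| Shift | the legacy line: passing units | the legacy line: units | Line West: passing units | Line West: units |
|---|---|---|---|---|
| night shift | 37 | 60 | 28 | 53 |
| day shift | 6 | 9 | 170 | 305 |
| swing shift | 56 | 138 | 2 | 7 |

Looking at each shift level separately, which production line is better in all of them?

Night shift: the legacy line 37/60 = 61.7%, Line West 28/53 = 52.8% → the legacy line
Day shift: the legacy line 6/9 = 66.7%, Line West 170/305 = 55.7% → the legacy line
Swing shift: the legacy line 56/138 = 40.6%, Line West 2/7 = 28.6% → the legacy line
The legacy line has the higher rate in all 3 groups.

the legacy line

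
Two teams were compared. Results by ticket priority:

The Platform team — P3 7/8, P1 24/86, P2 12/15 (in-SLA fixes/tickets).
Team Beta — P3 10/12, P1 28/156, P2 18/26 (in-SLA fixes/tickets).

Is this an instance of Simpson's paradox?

P3: the Platform team 7/8 = 87.5%, Team Beta 10/12 = 83.3% → the Platform team
P1: the Platform team 24/86 = 27.9%, Team Beta 28/156 = 17.9% → the Platform team
P2: the Platform team 12/15 = 80.0%, Team Beta 18/26 = 69.2% → the Platform team
Overall: the Platform team 43/109 = 39.4%, Team Beta 56/194 = 28.9% → the Platform team
The Platform team wins overall and in every ticket group — no reversal.

No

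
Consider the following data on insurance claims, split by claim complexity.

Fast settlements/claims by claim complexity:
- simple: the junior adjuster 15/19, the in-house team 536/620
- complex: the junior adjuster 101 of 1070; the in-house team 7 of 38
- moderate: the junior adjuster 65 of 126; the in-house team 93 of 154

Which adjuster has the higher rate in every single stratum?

Simple: the junior adjuster 15/19 = 78.9%, the in-house team 536/620 = 86.5% → the in-house team
Complex: the junior adjuster 101/1070 = 9.4%, the in-house team 7/38 = 18.4% → the in-house team
Moderate: the junior adjuster 65/126 = 51.6%, the in-house team 93/154 = 60.4% → the in-house team
The in-house team has the higher rate in all 3 groups.

the in-house team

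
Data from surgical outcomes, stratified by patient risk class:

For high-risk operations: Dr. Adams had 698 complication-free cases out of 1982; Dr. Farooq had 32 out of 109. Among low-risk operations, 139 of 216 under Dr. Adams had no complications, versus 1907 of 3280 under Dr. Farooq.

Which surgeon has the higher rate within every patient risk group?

High-risk: Dr. Adams 698/1982 = 35.2%, Dr. Farooq 32/109 = 29.4% → Dr. Adams
Low-risk: Dr. Adams 139/216 = 64.4%, Dr. Farooq 1907/3280 = 58.1% → Dr. Adams
Dr. Adams has the higher rate in both groups.

Dr. Adams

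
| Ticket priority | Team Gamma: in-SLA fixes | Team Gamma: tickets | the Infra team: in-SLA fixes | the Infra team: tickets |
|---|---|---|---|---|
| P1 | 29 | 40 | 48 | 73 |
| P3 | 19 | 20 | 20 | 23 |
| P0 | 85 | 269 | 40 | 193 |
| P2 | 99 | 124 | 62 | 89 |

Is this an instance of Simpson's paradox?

P1: Team Gamma 29/40 = 72.5%, the Infra team 48/73 = 65.8% → Team Gamma
P3: Team Gamma 19/20 = 95.0%, the Infra team 20/23 = 87.0% → Team Gamma
P0: Team Gamma 85/269 = 31.6%, the Infra team 40/193 = 20.7% → Team Gamma
P2: Team Gamma 99/124 = 79.8%, the Infra team 62/89 = 69.7% → Team Gamma
Overall: Team Gamma 232/453 = 51.2%, the Infra team 170/378 = 45.0% → Team Gamma
Team Gamma wins overall and in every ticket group — no reversal.

No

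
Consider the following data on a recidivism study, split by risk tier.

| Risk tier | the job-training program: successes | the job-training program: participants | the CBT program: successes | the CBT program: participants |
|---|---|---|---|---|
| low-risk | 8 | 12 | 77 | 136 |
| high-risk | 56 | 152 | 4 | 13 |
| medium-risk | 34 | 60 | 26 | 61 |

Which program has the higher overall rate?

Low-risk: the job-training program 8/12 = 66.7%, the CBT program 77/136 = 56.6% → the job-training program
High-risk: the job-training program 56/152 = 36.8%, the CBT program 4/13 = 30.8% → the job-training program
Medium-risk: the job-training program 34/60 = 56.7%, the CBT program 26/61 = 42.6% → the job-training program
Overall: the job-training program 98/224 = 43.8%, the CBT program 107/210 = 51.0% → the CBT program
(The job-training program wins every risk group but the CBT program wins overall — the job-training program's participants skew toward the low-rate high-risk group.)

the CBT program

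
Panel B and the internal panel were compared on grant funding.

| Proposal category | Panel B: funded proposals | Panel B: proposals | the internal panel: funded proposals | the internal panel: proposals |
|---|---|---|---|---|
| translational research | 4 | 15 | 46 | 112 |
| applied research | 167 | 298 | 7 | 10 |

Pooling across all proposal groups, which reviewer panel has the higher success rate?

Translational research: Panel B 4/15 = 26.7%, the internal panel 46/112 = 41.1% → the internal panel
Applied research: Panel B 167/298 = 56.0%, the internal panel 7/10 = 70.0% → the internal panel
Overall: Panel B 171/313 = 54.6%, the internal panel 53/122 = 43.4% → Panel B
(The internal panel wins every proposal group but Panel B wins overall — the internal panel's proposals skew toward the low-rate translational research group.)

Panel B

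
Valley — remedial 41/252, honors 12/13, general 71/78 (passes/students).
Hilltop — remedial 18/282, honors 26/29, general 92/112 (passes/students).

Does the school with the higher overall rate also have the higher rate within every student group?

Remedial: Valley 41/252 = 16.3%, Hilltop 18/282 = 6.4% → Valley
Honors: Valley 12/13 = 92.3%, Hilltop 26/29 = 89.7% → Valley
General: Valley 71/78 = 91.0%, Hilltop 92/112 = 82.1% → Valley
Overall: Valley 124/343 = 36.2%, Hilltop 136/423 = 32.2% → Valley
Valley wins overall and in every student group — no reversal.

Yes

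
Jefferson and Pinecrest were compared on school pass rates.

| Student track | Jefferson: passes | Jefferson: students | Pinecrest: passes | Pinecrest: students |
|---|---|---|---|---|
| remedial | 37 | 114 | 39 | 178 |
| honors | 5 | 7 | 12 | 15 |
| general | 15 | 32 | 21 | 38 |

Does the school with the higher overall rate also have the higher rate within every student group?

Remedial: Jefferson 37/114 = 32.5%, Pinecrest 39/178 = 21.9% → Jefferson
Honors: Jefferson 5/7 = 71.4%, Pinecrest 12/15 = 80.0% → Pinecrest
General: Jefferson 15/32 = 46.9%, Pinecrest 21/38 = 55.3% → Pinecrest
Overall: Jefferson 57/153 = 37.3%, Pinecrest 72/231 = 31.2% → Jefferson
Neither sweeps: Jefferson wins 1 of 3 groups, Pinecrest wins 2. Jefferson wins overall but not every group — no Simpson reversal.

No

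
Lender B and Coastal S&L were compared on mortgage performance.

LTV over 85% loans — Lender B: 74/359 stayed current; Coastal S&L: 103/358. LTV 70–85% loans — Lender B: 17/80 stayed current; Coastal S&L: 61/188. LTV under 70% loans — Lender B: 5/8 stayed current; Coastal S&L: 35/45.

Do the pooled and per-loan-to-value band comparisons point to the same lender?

Yes

LTV over 85%: Lender B 74/359 = 20.6%, Coastal S&L 103/358 = 28.8% → Coastal S&L
LTV 70–85%: Lender B 17/80 = 21.2%, Coastal S&L 61/188 = 32.4% → Coastal S&L
LTV under 70%: Lender B 5/8 = 62.5%, Coastal S&L 35/45 = 77.8% → Coastal S&L
Overall: Lender B 96/447 = 21.5%, Coastal S&L 199/591 = 33.7% → Coastal S&L
Coastal S&L wins overall and in every loan-to-value group — no reversal.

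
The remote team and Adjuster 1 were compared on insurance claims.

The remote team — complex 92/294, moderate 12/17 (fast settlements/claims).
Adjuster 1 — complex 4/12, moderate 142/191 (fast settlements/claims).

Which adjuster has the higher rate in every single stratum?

Adjuster 1

Complex: the remote team 92/294 = 31.3%, Adjuster 1 4/12 = 33.3% → Adjuster 1
Moderate: the remote team 12/17 = 70.6%, Adjuster 1 142/191 = 74.3% → Adjuster 1
Adjuster 1 has the higher rate in both groups.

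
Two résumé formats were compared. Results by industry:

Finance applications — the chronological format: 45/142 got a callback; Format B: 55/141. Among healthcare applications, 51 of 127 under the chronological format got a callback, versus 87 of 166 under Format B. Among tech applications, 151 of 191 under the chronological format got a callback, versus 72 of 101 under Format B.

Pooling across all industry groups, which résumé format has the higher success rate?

the chronological format

Finance: the chronological format 45/142 = 31.7%, Format B 55/141 = 39.0% → Format B
Healthcare: the chronological format 51/127 = 40.2%, Format B 87/166 = 52.4% → Format B
Tech: the chronological format 151/191 = 79.1%, Format B 72/101 = 71.3% → the chronological format
Overall: the chronological format 247/460 = 53.7%, Format B 214/408 = 52.5% → the chronological format
(Neither sweeps every industry group, but the chronological format has the higher pooled rate.)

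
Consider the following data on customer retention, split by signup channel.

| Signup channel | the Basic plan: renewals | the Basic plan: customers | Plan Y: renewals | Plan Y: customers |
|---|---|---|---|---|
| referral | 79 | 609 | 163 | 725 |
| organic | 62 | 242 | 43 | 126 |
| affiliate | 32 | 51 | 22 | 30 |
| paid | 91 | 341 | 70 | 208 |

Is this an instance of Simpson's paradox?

Referral: the Basic plan 79/609 = 13.0%, Plan Y 163/725 = 22.5% → Plan Y
Organic: the Basic plan 62/242 = 25.6%, Plan Y 43/126 = 34.1% → Plan Y
Affiliate: the Basic plan 32/51 = 62.7%, Plan Y 22/30 = 73.3% → Plan Y
Paid: the Basic plan 91/341 = 26.7%, Plan Y 70/208 = 33.7% → Plan Y
Overall: the Basic plan 264/1243 = 21.2%, Plan Y 298/1089 = 27.4% → Plan Y
Plan Y wins overall and in every signup group — no reversal.

No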